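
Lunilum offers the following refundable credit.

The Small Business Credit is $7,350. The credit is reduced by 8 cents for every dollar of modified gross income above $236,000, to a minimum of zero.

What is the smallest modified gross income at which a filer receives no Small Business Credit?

$327,875

The credit falls by 8% of each dollar above $236,000, so it reaches zero when the excess is $7,350 / 8% = $91,875: income = $236,000 + $91,875 = $327,875.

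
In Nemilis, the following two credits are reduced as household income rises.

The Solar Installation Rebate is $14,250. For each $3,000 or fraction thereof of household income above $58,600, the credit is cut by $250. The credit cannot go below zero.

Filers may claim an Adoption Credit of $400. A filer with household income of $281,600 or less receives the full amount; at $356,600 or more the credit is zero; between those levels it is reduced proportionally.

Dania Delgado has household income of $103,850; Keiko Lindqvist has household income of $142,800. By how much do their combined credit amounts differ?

$3,250

Dania ($103,850): Solar Installation Rebate: income exceeds $58,600 by $45,250, which is 16 full-or-partial $3,000 increments; reduction = 16 × $250 = $4,000, leaving $10,250. Adoption Credit: $103,850 is at or below the $281,600 threshold, so the full $400 applies. total $10,250 + $400 = $10,650
Keiko ($142,800): Solar Installation Rebate: income exceeds $58,600 by $84,200, which is 29 full-or-partial $3,000 increments; reduction = 29 × $250 = $7,250, leaving $7,000. Adoption Credit: $142,800 is at or below the $281,600 threshold, so the full $400 applies. total $7,000 + $400 = $7,400
Difference: |$10,650 − $7,400| = $3,250.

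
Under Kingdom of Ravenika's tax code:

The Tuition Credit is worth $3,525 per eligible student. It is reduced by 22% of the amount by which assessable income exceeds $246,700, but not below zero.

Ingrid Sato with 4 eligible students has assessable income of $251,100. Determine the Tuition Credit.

Tuition Credit: base = 4 × $3,525 = $14,100. 22% of the $4,400 excess over $246,700 is $968; credit = $14,100 − $968 = $13,132.

$13,132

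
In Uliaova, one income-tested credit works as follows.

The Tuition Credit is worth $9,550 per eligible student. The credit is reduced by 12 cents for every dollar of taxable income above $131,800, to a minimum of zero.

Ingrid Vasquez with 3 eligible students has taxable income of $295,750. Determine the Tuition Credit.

$8,976

Tuition Credit: base = 3 × $9,550 = $28,650. 12% of the $163,950 excess over $131,800 is $19,674; credit = $28,650 − $19,674 = $8,976.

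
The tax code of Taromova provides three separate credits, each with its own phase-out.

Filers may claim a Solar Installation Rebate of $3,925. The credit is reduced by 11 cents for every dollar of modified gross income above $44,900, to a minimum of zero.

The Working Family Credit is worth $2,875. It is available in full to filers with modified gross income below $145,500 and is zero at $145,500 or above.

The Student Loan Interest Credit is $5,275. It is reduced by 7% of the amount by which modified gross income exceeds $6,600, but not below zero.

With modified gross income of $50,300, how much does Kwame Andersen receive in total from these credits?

Solar Installation Rebate: 11% of the $5,400 excess over $44,900 is $594; credit = $3,925 − $594 = $3,331.
Working Family Credit: $50,300 is below the $145,500 cutoff, so the full $2,875 applies.
Student Loan Interest Credit: 7% of the $43,700 excess over $6,600 is $3,059; credit = $5,275 − $3,059 = $2,216.
Total: $3,331 + $2,875 + $2,216 = $8,422.

$8,422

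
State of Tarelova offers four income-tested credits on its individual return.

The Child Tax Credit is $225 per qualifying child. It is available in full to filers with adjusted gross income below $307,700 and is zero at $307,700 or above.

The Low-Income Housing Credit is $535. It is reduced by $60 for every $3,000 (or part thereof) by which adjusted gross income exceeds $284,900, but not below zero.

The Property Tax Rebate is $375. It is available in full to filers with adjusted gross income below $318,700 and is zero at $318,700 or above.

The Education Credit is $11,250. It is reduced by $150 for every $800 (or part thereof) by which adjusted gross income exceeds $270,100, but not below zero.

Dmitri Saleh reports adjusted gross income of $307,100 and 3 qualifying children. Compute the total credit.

Child Tax Credit: base = 3 × $225 = $675. $307,100 is below the $307,700 cutoff, so the full $675 applies.
Low-Income Housing Credit: income exceeds $284,900 by $22,200, which is 8 full-or-partial $3,000 increments; reduction = 8 × $60 = $480, leaving $55.
Property Tax Rebate: $307,100 is below the $318,700 cutoff, so the full $375 applies.
Education Credit: income exceeds $270,100 by $37,000, which is 47 full-or-partial $800 increments; reduction = 47 × $150 = $7,050, leaving $4,200.
Total: $675 + $55 + $375 + $4,200 = $5,305.

$5,305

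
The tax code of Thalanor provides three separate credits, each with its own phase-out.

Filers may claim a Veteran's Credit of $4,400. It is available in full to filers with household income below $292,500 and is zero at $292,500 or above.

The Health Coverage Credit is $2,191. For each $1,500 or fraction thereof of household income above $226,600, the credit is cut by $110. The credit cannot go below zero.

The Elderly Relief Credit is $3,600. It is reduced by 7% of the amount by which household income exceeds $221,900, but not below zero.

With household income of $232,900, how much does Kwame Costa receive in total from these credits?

$8,871

Veteran's Credit: $232,900 is below the $292,500 cutoff, so the full $4,400 applies.
Health Coverage Credit: income exceeds $226,600 by $6,300, which is 5 full-or-partial $1,500 increments; reduction = 5 × $110 = $550, leaving $1,641.
Elderly Relief Credit: 7% of the $11,000 excess over $221,900 is $770; credit = $3,600 − $770 = $2,830.
Total: $4,400 + $1,641 + $2,830 = $8,871.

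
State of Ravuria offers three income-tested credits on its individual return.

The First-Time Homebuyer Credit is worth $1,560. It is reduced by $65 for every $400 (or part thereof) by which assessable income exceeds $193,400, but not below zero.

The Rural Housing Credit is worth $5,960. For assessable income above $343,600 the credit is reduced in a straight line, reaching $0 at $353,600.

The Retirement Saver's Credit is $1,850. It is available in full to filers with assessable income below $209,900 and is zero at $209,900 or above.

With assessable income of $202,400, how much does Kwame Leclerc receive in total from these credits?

$7,875

First-Time Homebuyer Credit: income exceeds $193,400 by $9,000, which is 23 full-or-partial $400 increments; reduction = 23 × $65 = $1,495, leaving $65.
Rural Housing Credit: $202,400 is at or below the $343,600 threshold, so the full $5,960 applies.
Retirement Saver's Credit: $202,400 is below the $209,900 cutoff, so the full $1,850 applies.
Total: $65 + $5,960 + $1,850 = $7,875.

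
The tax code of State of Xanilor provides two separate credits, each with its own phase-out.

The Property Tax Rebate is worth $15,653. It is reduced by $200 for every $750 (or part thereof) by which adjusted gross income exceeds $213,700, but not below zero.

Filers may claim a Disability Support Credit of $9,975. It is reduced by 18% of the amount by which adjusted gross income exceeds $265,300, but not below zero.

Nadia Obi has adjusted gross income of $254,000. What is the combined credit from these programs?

$14,828

Property Tax Rebate: income exceeds $213,700 by $40,300, which is 54 full-or-partial $750 increments; reduction = 54 × $200 = $10,800, leaving $4,853.
Disability Support Credit: $254,000 is at or below the $265,300 threshold, so the full $9,975 applies.
Total: $4,853 + $9,975 = $14,828.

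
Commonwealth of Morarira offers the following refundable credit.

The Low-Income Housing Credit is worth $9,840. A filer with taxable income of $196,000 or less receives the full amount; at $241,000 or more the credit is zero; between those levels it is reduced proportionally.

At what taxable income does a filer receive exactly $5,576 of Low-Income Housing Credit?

$215,500

$5,576 is 5,576/9,840 of the full $9,840, so 4,264/9,840 of the $45,000 range has been used: income = $196,000 + $45,000 × 4,264/9,840 = $215,500.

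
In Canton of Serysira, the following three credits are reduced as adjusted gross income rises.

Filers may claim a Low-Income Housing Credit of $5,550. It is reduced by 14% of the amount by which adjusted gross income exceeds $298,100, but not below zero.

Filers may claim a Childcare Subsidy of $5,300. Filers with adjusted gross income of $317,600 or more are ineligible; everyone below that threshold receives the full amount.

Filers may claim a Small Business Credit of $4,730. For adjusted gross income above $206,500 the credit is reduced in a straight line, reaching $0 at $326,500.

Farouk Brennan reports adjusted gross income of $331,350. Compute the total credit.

$895

Low-Income Housing Credit: 14% of the $33,250 excess over $298,100 is $4,655; credit = $5,550 − $4,655 = $895.
Childcare Subsidy: $331,350 meets or exceeds the $317,600 cutoff, so the credit is $0.
Small Business Credit: $331,350 is at or above $326,500, so the credit is $0.
Total: $895 + $0 + $0 = $895.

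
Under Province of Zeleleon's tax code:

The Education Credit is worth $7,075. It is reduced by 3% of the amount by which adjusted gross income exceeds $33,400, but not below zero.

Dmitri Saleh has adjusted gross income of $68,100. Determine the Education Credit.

Education Credit: 3% of the $34,700 excess over $33,400 is $1,041; credit = $7,075 − $1,041 = $6,034.

$6,034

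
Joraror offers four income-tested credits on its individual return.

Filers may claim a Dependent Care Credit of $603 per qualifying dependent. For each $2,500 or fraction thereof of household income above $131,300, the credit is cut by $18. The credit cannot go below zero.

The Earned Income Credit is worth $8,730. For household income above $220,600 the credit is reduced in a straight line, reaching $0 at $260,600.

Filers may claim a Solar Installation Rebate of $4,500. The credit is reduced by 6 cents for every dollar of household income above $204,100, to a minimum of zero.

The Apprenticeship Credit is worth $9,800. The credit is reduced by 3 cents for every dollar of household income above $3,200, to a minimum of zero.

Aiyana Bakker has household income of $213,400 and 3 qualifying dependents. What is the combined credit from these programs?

Dependent Care Credit: base = 3 × $603 = $1,809. income exceeds $131,300 by $82,100, which is 33 full-or-partial $2,500 increments; reduction = 33 × $18 = $594, leaving $1,215.
Earned Income Credit: $213,400 is at or below the $220,600 threshold, so the full $8,730 applies.
Solar Installation Rebate: 6% of the $9,300 excess over $204,100 is $558; credit = $4,500 − $558 = $3,942.
Apprenticeship Credit: 3% of the $210,200 excess over $3,200 is $6,306; credit = $9,800 − $6,306 = $3,494.
Total: $1,215 + $8,730 + $3,942 + $3,494 = $17,381.

$17,381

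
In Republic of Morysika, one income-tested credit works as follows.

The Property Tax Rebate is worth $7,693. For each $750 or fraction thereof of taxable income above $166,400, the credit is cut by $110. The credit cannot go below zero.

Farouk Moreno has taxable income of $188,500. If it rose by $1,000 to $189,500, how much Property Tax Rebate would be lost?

At $188,500 — income exceeds $166,400 by $22,100, which is 30 full-or-partial $750 increments; reduction = 30 × $110 = $3,300, leaving $4,393.
At $189,500 — income exceeds $166,400 by $23,100, which is 31 full-or-partial $750 increments; reduction = 31 × $110 = $3,410, leaving $4,283.
Lost: $4,393 − $4,283 = $110.

$110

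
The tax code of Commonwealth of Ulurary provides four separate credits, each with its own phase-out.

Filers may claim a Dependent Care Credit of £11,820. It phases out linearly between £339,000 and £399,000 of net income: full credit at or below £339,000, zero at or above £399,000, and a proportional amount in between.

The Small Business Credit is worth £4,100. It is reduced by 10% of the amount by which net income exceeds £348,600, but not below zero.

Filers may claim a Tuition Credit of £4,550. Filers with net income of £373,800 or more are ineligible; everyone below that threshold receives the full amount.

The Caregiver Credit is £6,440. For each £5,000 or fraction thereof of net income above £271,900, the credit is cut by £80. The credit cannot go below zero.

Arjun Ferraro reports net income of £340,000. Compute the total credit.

£25,593

Dependent Care Credit: £340,000 is £1,000 into a £60,000 phase-out range, leaving 59,000/60,000 of the credit: £11,820 × 59,000/60,000 = £11,623.
Small Business Credit: £340,000 is at or below the £348,600 threshold, so the full £4,100 applies.
Tuition Credit: £340,000 is below the £373,800 cutoff, so the full £4,550 applies.
Caregiver Credit: income exceeds £271,900 by £68,100, which is 14 full-or-partial £5,000 increments; reduction = 14 × £80 = £1,120, leaving £5,320.
Total: £11,623 + £4,100 + £4,550 + £5,320 = £25,593.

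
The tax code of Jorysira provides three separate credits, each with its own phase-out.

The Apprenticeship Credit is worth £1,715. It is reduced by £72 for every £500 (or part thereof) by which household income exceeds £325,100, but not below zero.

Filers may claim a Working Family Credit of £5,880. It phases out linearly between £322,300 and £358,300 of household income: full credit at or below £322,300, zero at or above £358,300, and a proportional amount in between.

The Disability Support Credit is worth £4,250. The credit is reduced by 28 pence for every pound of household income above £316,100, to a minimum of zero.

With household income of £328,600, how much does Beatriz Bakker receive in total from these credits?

£6,812

Apprenticeship Credit: income exceeds £325,100 by £3,500, which is 7 full-or-partial £500 increments; reduction = 7 × £72 = £504, leaving £1,211.
Working Family Credit: £328,600 is £6,300 into a £36,000 phase-out range, leaving 29,700/36,000 of the credit: £5,880 × 29,700/36,000 = £4,851.
Disability Support Credit: 28% of the £12,500 excess over £316,100 is £3,500; credit = £4,250 − £3,500 = £750.
Total: £1,211 + £4,851 + £750 = £6,812.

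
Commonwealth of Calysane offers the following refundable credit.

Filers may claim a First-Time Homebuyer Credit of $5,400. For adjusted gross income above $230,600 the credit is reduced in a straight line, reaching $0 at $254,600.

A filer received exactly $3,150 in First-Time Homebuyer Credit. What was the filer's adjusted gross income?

$240,600

$3,150 is 3,150/5,400 of the full $5,400, so 2,250/5,400 of the $24,000 range has been used: income = $230,600 + $24,000 × 2,250/5,400 = $240,600.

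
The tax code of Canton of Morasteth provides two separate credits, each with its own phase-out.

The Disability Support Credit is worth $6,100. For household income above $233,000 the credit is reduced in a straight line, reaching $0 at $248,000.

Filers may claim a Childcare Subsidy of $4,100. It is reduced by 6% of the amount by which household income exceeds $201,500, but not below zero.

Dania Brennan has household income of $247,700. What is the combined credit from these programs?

$1,450

Disability Support Credit: $247,700 is $14,700 into a $15,000 phase-out range, leaving 300/15,000 of the credit: $6,100 × 300/15,000 = $122.
Childcare Subsidy: 6% of the $46,200 excess over $201,500 is $2,772; credit = $4,100 − $2,772 = $1,328.
Total: $122 + $1,328 = $1,450.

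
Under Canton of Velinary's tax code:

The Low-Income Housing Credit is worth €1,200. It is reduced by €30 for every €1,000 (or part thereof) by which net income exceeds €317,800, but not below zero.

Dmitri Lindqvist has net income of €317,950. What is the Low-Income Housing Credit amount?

Low-Income Housing Credit: income exceeds €317,800 by €150, which is 1 full-or-partial €1,000 increment; reduction = 1 × €30 = €30, leaving €1,170.

€1,170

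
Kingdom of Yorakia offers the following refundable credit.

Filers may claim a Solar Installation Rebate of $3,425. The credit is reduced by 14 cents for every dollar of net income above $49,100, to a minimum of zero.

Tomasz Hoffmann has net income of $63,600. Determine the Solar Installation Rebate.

$1,395

Solar Installation Rebate: 14% of the $14,500 excess over $49,100 is $2,030; credit = $3,425 − $2,030 = $1,395.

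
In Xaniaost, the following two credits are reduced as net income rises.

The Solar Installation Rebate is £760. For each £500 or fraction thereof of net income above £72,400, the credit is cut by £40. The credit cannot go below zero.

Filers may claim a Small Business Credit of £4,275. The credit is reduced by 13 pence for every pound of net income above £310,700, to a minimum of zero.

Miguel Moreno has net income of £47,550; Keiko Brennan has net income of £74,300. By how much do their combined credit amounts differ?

Miguel (£47,550): Solar Installation Rebate: £47,550 is at or below the £72,400 threshold, so the full £760 applies. Small Business Credit: £47,550 is at or below the £310,700 threshold, so the full £4,275 applies. total £760 + £4,275 = £5,035
Keiko (£74,300): Solar Installation Rebate: income exceeds £72,400 by £1,900, which is 4 full-or-partial £500 increments; reduction = 4 × £40 = £160, leaving £600. Small Business Credit: £74,300 is at or below the £310,700 threshold, so the full £4,275 applies. total £600 + £4,275 = £4,875
Difference: |£5,035 − £4,875| = £160.

£160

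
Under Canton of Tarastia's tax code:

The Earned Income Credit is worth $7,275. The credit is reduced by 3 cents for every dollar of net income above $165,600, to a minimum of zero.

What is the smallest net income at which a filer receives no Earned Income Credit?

The credit falls by 3% of each dollar above $165,600, so it reaches zero when the excess is $7,275 / 3% = $242,500: income = $165,600 + $242,500 = $408,100.

$408,100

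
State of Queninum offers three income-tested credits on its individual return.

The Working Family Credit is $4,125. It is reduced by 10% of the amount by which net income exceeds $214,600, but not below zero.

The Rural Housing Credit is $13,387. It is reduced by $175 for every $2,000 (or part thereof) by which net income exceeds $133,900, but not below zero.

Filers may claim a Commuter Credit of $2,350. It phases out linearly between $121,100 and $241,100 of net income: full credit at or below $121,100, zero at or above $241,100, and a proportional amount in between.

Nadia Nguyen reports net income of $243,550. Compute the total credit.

$4,992

Working Family Credit: 10% of the $28,950 excess over $214,600 is $2,895; credit = $4,125 − $2,895 = $1,230.
Rural Housing Credit: income exceeds $133,900 by $109,650, which is 55 full-or-partial $2,000 increments; reduction = 55 × $175 = $9,625, leaving $3,762.
Commuter Credit: $243,550 is at or above $241,100, so the credit is $0.
Total: $1,230 + $3,762 + $0 = $4,992.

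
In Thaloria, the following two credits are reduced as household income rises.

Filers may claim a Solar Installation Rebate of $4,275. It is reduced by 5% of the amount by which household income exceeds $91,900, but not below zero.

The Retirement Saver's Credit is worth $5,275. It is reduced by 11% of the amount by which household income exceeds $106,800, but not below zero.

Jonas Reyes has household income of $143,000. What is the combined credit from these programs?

Solar Installation Rebate: 5% of the $51,100 excess over $91,900 is $2,555; credit = $4,275 − $2,555 = $1,720.
Retirement Saver's Credit: 11% of the $36,200 excess over $106,800 is $3,982; credit = $5,275 − $3,982 = $1,293.
Total: $1,720 + $1,293 = $3,013.

$3,013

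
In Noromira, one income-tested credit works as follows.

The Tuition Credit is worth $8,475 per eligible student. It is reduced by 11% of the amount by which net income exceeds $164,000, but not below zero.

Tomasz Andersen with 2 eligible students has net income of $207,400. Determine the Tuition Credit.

Tuition Credit: base = 2 × $8,475 = $16,950. 11% of the $43,400 excess over $164,000 is $4,774; credit = $16,950 − $4,774 = $12,176.

$12,176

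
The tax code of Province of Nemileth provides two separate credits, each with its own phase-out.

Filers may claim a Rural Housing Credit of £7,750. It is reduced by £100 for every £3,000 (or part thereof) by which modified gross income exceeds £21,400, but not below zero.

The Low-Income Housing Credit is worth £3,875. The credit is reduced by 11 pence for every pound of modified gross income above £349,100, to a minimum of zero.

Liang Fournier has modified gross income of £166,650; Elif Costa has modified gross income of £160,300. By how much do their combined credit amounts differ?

Liang (£166,650): Rural Housing Credit: income exceeds £21,400 by £145,250, which is 49 full-or-partial £3,000 increments; reduction = 49 × £100 = £4,900, leaving £2,850. Low-Income Housing Credit: £166,650 is at or below the £349,100 threshold, so the full £3,875 applies. total £2,850 + £3,875 = £6,725
Elif (£160,300): Rural Housing Credit: income exceeds £21,400 by £138,900, which is 47 full-or-partial £3,000 increments; reduction = 47 × £100 = £4,700, leaving £3,050. Low-Income Housing Credit: £160,300 is at or below the £349,100 threshold, so the full £3,875 applies. total £3,050 + £3,875 = £6,925
Difference: |£6,725 − £6,925| = £200.

£200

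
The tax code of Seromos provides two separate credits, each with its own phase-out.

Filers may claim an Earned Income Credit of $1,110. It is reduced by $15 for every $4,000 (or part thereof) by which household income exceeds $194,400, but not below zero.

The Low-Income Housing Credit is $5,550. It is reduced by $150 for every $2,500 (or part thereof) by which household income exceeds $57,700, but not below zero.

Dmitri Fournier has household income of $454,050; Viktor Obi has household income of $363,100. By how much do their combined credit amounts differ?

Dmitri ($454,050): Earned Income Credit: income exceeds $194,400 by $259,650, which is 65 full-or-partial $4,000 increments; reduction = 65 × $15 = $975, leaving $135. Low-Income Housing Credit: income exceeds $57,700 by $396,350 → 159 increments × $150 = $23,850 ≥ base, so the credit is $0. total $135 + $0 = $135
Viktor ($363,100): Earned Income Credit: income exceeds $194,400 by $168,700, which is 43 full-or-partial $4,000 increments; reduction = 43 × $15 = $645, leaving $465. Low-Income Housing Credit: income exceeds $57,700 by $305,400 → 123 increments × $150 = $18,450 ≥ base, so the credit is $0. total $465 + $0 = $465
Difference: |$135 − $465| = $330.

$330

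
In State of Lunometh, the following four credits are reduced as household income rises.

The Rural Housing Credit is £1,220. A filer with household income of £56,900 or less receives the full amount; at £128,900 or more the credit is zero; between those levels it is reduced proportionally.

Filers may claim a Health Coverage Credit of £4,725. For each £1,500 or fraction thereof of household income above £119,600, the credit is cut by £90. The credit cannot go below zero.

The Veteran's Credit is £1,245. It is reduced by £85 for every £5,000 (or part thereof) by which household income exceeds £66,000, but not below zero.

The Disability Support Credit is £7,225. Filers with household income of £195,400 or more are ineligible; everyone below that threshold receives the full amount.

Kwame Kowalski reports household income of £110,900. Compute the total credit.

Rural Housing Credit: £110,900 is £54,000 into a £72,000 phase-out range, leaving 18,000/72,000 of the credit: £1,220 × 18,000/72,000 = £305.
Health Coverage Credit: £110,900 is at or below the £119,600 threshold, so the full £4,725 applies.
Veteran's Credit: income exceeds £66,000 by £44,900, which is 9 full-or-partial £5,000 increments; reduction = 9 × £85 = £765, leaving £480.
Disability Support Credit: £110,900 is below the £195,400 cutoff, so the full £7,225 applies.
Total: £305 + £4,725 + £480 + £7,225 = £12,735.

£12,735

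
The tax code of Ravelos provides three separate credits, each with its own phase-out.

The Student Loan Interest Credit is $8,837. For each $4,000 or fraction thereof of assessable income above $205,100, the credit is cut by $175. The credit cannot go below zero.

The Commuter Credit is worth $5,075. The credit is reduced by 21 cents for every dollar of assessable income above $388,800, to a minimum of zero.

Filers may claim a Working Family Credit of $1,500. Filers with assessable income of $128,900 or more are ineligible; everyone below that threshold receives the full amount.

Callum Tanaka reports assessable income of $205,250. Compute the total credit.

Student Loan Interest Credit: income exceeds $205,100 by $150, which is 1 full-or-partial $4,000 increment; reduction = 1 × $175 = $175, leaving $8,662.
Commuter Credit: $205,250 is at or below the $388,800 threshold, so the full $5,075 applies.
Working Family Credit: $205,250 meets or exceeds the $128,900 cutoff, so the credit is $0.
Total: $8,662 + $5,075 + $0 = $13,737.

$13,737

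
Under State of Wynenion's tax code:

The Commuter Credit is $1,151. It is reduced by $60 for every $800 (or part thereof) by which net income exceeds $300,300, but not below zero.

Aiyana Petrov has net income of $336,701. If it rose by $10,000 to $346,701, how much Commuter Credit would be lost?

At $336,701 — income exceeds $300,300 by $36,401 → 46 increments × $60 = $2,760 ≥ base, so the credit is $0.
At $346,701 — income exceeds $300,300 by $46,401 → 59 increments × $60 = $3,540 ≥ base, so the credit is $0.
Lost: $0 − $0 = $0.

$0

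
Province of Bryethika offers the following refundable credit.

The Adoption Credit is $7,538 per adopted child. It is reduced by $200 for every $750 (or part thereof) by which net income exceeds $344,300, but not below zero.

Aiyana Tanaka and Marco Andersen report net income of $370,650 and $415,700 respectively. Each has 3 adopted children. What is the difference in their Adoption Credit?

Aiyana ($370,650): Adoption Credit: base = 3 × $7,538 = $22,614. income exceeds $344,300 by $26,350, which is 36 full-or-partial $750 increments; reduction = 36 × $200 = $7,200, leaving $15,414.
Marco ($415,700): Adoption Credit: base = 3 × $7,538 = $22,614. income exceeds $344,300 by $71,400, which is 96 full-or-partial $750 increments; reduction = 96 × $200 = $19,200, leaving $3,414.
Difference: |$15,414 − $3,414| = $12,000.

$12,000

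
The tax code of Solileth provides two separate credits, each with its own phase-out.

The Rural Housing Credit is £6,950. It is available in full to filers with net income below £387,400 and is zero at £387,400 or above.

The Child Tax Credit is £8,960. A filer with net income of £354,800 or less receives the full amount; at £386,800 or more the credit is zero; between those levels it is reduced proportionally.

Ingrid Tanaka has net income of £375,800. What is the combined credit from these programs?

Rural Housing Credit: £375,800 is below the £387,400 cutoff, so the full £6,950 applies.
Child Tax Credit: £375,800 is £21,000 into a £32,000 phase-out range, leaving 11,000/32,000 of the credit: £8,960 × 11,000/32,000 = £3,080.
Total: £6,950 + £3,080 = £10,030.

£10,030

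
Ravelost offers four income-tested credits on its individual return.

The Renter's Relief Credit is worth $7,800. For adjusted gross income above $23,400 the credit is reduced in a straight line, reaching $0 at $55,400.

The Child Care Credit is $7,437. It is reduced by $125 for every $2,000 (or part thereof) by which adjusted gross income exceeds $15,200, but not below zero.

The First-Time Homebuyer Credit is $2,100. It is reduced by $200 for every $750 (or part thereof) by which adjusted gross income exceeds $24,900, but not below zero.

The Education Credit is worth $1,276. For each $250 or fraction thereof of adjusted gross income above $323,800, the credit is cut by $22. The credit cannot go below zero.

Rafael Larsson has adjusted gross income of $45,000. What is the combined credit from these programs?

$9,373

Renter's Relief Credit: $45,000 is $21,600 into a $32,000 phase-out range, leaving 10,400/32,000 of the credit: $7,800 × 10,400/32,000 = $2,535.
Child Care Credit: income exceeds $15,200 by $29,800, which is 15 full-or-partial $2,000 increments; reduction = 15 × $125 = $1,875, leaving $5,562.
First-Time Homebuyer Credit: income exceeds $24,900 by $20,100 → 27 increments × $200 = $5,400 ≥ base, so the credit is $0.
Education Credit: $45,000 is at or below the $323,800 threshold, so the full $1,276 applies.
Total: $2,535 + $5,562 + $0 + $1,276 = $9,373.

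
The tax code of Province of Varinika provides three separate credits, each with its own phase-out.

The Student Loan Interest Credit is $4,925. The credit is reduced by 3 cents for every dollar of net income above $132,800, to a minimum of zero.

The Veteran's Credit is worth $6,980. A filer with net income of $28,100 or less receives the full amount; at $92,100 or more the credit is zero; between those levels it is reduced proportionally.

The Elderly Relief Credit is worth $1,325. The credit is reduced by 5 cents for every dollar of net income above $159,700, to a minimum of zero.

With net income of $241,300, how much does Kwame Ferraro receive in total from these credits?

Student Loan Interest Credit: 3% of the $108,500 excess over $132,800 is $3,255; credit = $4,925 − $3,255 = $1,670.
Veteran's Credit: $241,300 is at or above $92,100, so the credit is $0.
Elderly Relief Credit: 5% of the $81,600 excess over $159,700 is $4,080 ≥ base, so the credit is $0.
Total: $1,670 + $0 + $0 = $1,670.

$1,670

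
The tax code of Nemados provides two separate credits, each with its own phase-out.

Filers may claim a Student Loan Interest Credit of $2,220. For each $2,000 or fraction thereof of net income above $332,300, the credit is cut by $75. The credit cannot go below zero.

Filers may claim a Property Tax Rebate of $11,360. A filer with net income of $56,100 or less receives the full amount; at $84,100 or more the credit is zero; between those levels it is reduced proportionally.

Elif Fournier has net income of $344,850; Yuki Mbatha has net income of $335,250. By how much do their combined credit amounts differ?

Elif ($344,850): Student Loan Interest Credit: income exceeds $332,300 by $12,550, which is 7 full-or-partial $2,000 increments; reduction = 7 × $75 = $525, leaving $1,695. Property Tax Rebate: $344,850 is at or above $84,100, so the credit is $0. total $1,695 + $0 = $1,695
Yuki ($335,250): Student Loan Interest Credit: income exceeds $332,300 by $2,950, which is 2 full-or-partial $2,000 increments; reduction = 2 × $75 = $150, leaving $2,070. Property Tax Rebate: $335,250 is at or above $84,100, so the credit is $0. total $2,070 + $0 = $2,070
Difference: |$1,695 − $2,070| = $375.

$375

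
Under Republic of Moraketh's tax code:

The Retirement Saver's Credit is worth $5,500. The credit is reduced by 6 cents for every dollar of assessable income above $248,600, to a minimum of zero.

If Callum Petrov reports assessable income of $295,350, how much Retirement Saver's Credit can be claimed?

$2,695

Retirement Saver's Credit: 6% of the $46,750 excess over $248,600 is $2,805; credit = $5,500 − $2,805 = $2,695.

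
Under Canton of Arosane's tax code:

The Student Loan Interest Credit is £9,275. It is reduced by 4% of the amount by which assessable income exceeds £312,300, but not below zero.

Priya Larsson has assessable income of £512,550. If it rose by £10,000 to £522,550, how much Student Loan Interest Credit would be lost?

£400

At £512,550 — 4% of the £200,250 excess over £312,300 is £8,010; credit = £9,275 − £8,010 = £1,265.
At £522,550 — 4% of the £210,250 excess over £312,300 is £8,410; credit = £9,275 − £8,410 = £865.
Lost: £1,265 − £865 = £400.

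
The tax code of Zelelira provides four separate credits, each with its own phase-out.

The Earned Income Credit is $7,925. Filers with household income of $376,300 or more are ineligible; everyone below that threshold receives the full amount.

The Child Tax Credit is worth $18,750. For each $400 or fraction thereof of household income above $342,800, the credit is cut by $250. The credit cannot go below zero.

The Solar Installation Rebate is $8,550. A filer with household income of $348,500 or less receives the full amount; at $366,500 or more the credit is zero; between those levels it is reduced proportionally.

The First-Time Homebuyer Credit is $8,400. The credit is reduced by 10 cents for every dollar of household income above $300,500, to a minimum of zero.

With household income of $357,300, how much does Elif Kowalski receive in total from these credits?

Earned Income Credit: $357,300 is below the $376,300 cutoff, so the full $7,925 applies.
Child Tax Credit: income exceeds $342,800 by $14,500, which is 37 full-or-partial $400 increments; reduction = 37 × $250 = $9,250, leaving $9,500.
Solar Installation Rebate: $357,300 is $8,800 into a $18,000 phase-out range, leaving 9,200/18,000 of the credit: $8,550 × 9,200/18,000 = $4,370.
First-Time Homebuyer Credit: 10% of the $56,800 excess over $300,500 is $5,680; credit = $8,400 − $5,680 = $2,720.
Total: $7,925 + $9,500 + $4,370 + $2,720 = $24,515.

$24,515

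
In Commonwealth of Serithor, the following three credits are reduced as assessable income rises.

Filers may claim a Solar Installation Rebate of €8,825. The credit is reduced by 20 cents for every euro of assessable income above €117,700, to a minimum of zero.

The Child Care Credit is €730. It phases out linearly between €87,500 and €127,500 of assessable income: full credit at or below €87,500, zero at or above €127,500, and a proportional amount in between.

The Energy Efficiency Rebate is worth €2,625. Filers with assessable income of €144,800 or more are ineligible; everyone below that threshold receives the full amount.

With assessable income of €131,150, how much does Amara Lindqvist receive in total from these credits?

Solar Installation Rebate: 20% of the €13,450 excess over €117,700 is €2,690; credit = €8,825 − €2,690 = €6,135.
Child Care Credit: €131,150 is at or above €127,500, so the credit is €0.
Energy Efficiency Rebate: €131,150 is below the €144,800 cutoff, so the full €2,625 applies.
Total: €6,135 + €0 + €2,625 = €8,760.

€8,760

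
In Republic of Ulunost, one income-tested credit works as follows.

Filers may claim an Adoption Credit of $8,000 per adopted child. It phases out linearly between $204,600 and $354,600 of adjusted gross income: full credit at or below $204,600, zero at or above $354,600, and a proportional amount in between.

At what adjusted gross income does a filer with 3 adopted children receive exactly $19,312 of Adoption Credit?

Full credit = 3 × $8,000 = $24,000.
$19,312 is 19,312/24,000 of the full $24,000, so 4,688/24,000 of the $150,000 range has been used: income = $204,600 + $150,000 × 4,688/24,000 = $233,900.

$233,900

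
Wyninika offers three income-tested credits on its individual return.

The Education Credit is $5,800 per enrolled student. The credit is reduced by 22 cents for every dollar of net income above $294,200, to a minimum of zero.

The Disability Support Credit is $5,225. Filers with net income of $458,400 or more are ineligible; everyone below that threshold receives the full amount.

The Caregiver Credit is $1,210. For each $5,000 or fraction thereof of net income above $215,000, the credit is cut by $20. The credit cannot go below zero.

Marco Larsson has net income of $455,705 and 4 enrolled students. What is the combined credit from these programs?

$5,455

Education Credit: base = 4 × $5,800 = $23,200. 22% of the $161,505 excess over $294,200 is $35,531.10 ≥ base, so the credit is $0.
Disability Support Credit: $455,705 is below the $458,400 cutoff, so the full $5,225 applies.
Caregiver Credit: income exceeds $215,000 by $240,705, which is 49 full-or-partial $5,000 increments; reduction = 49 × $20 = $980, leaving $230.
Total: $0 + $5,225 + $230 = $5,455.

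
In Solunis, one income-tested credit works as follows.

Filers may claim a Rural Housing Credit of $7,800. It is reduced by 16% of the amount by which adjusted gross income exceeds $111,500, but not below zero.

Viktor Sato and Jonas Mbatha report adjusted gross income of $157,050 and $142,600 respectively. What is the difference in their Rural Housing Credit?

$2,312

Viktor ($157,050): Rural Housing Credit: 16% of the $45,550 excess over $111,500 is $7,288; credit = $7,800 − $7,288 = $512.
Jonas ($142,600): Rural Housing Credit: 16% of the $31,100 excess over $111,500 is $4,976; credit = $7,800 − $4,976 = $2,824.
Difference: |$512 − $2,824| = $2,312.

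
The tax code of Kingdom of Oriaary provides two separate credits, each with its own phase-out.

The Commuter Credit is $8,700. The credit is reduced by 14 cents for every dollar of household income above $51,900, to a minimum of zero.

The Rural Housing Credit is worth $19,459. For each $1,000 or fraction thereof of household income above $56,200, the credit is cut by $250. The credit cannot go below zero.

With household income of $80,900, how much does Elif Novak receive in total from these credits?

$17,849

Commuter Credit: 14% of the $29,000 excess over $51,900 is $4,060; credit = $8,700 − $4,060 = $4,640.
Rural Housing Credit: income exceeds $56,200 by $24,700, which is 25 full-or-partial $1,000 increments; reduction = 25 × $250 = $6,250, leaving $13,209.
Total: $4,640 + $13,209 = $17,849.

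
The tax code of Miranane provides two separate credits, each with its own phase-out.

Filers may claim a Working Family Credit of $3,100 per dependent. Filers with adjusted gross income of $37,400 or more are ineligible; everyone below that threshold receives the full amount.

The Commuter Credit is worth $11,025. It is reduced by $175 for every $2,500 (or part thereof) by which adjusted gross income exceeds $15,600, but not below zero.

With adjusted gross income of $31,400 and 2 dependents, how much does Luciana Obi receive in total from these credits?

$16,000

Working Family Credit: base = 2 × $3,100 = $6,200. $31,400 is below the $37,400 cutoff, so the full $6,200 applies.
Commuter Credit: income exceeds $15,600 by $15,800, which is 7 full-or-partial $2,500 increments; reduction = 7 × $175 = $1,225, leaving $9,800.
Total: $6,200 + $9,800 = $16,000.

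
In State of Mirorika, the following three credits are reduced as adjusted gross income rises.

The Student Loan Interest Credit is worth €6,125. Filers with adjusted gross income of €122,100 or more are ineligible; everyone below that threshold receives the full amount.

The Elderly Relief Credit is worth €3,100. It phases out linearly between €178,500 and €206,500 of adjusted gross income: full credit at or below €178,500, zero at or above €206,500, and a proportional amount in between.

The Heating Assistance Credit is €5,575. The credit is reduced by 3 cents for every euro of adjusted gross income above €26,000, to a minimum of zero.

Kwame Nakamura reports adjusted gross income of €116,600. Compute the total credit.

€12,082

Student Loan Interest Credit: €116,600 is below the €122,100 cutoff, so the full €6,125 applies.
Elderly Relief Credit: €116,600 is at or below the €178,500 threshold, so the full €3,100 applies.
Heating Assistance Credit: 3% of the €90,600 excess over €26,000 is €2,718; credit = €5,575 − €2,718 = €2,857.
Total: €6,125 + €3,100 + €2,857 = €12,082.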